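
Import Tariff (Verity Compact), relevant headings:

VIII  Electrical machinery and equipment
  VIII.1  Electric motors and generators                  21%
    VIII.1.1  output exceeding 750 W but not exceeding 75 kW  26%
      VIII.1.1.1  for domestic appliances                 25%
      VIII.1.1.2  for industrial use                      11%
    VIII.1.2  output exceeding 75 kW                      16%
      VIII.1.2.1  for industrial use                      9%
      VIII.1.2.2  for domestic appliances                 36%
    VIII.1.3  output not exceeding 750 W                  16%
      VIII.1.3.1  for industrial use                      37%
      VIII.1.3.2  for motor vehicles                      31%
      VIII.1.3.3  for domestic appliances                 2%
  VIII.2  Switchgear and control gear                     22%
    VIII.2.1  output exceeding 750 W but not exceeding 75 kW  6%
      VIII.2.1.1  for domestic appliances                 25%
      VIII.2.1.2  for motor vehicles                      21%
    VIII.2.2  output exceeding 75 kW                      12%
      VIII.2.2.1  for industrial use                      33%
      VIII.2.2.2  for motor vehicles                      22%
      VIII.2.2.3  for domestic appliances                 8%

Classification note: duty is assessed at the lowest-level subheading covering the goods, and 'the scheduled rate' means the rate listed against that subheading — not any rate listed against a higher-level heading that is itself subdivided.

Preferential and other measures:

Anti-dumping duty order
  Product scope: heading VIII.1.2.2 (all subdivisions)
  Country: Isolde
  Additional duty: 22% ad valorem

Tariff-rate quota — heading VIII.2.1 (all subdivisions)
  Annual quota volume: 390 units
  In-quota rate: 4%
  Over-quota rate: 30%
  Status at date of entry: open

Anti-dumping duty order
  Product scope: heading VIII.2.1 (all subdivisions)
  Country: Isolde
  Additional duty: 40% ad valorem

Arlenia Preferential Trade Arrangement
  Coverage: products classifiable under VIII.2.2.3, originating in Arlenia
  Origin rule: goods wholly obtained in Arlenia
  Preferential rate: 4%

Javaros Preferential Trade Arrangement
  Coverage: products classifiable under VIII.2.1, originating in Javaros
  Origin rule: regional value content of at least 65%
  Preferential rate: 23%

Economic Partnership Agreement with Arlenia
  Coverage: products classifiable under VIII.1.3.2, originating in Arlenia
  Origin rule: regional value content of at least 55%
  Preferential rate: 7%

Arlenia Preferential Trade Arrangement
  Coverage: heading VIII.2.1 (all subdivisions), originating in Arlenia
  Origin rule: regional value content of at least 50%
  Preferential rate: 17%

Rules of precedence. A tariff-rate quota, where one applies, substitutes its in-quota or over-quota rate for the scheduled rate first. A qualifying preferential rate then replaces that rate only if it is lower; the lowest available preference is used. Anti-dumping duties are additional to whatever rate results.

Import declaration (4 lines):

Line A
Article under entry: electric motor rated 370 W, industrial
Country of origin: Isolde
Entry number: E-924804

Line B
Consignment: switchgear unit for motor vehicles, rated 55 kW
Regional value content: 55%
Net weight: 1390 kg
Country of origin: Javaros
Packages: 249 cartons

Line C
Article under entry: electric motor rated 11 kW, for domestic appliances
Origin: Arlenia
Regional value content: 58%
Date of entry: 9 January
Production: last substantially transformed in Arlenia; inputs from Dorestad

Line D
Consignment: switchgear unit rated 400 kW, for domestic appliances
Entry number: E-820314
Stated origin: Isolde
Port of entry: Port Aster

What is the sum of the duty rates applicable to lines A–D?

Line A: electric motor → VIII.1; rated 370 W → VIII.1.3; industrial → VIII.1.3.1. Scheduled 37%. No special measure applies. → 37%.
Line B: switchgear unit → VIII.2; rated 55 kW → VIII.2.1; for motor vehicles → VIII.2.1.2. Scheduled 21%. quota on VIII.2.1 open → in-quota 4%; Javaros agreement on VIII.2.1: RVC < 65%. → 4%.
Line C: electric motor → VIII.1; rated 11 kW → VIII.1.1; for domestic appliances → VIII.1.1.1. Scheduled 25%. Arlenia agreement on VIII.2.2.3: VIII.1.1.1 not covered; Arlenia agreement on VIII.1.3.2: VIII.1.1.1 not covered; Arlenia agreement on VIII.2.1: VIII.1.1.1 not covered. → 25%.
Line D: switchgear unit → VIII.2; rated 400 kW → VIII.2.2; for domestic appliances → VIII.2.2.3. Scheduled 8%. No special measure applies. → 8%.
Sum: 37% + 4% + 25% + 8% = 74%.

74%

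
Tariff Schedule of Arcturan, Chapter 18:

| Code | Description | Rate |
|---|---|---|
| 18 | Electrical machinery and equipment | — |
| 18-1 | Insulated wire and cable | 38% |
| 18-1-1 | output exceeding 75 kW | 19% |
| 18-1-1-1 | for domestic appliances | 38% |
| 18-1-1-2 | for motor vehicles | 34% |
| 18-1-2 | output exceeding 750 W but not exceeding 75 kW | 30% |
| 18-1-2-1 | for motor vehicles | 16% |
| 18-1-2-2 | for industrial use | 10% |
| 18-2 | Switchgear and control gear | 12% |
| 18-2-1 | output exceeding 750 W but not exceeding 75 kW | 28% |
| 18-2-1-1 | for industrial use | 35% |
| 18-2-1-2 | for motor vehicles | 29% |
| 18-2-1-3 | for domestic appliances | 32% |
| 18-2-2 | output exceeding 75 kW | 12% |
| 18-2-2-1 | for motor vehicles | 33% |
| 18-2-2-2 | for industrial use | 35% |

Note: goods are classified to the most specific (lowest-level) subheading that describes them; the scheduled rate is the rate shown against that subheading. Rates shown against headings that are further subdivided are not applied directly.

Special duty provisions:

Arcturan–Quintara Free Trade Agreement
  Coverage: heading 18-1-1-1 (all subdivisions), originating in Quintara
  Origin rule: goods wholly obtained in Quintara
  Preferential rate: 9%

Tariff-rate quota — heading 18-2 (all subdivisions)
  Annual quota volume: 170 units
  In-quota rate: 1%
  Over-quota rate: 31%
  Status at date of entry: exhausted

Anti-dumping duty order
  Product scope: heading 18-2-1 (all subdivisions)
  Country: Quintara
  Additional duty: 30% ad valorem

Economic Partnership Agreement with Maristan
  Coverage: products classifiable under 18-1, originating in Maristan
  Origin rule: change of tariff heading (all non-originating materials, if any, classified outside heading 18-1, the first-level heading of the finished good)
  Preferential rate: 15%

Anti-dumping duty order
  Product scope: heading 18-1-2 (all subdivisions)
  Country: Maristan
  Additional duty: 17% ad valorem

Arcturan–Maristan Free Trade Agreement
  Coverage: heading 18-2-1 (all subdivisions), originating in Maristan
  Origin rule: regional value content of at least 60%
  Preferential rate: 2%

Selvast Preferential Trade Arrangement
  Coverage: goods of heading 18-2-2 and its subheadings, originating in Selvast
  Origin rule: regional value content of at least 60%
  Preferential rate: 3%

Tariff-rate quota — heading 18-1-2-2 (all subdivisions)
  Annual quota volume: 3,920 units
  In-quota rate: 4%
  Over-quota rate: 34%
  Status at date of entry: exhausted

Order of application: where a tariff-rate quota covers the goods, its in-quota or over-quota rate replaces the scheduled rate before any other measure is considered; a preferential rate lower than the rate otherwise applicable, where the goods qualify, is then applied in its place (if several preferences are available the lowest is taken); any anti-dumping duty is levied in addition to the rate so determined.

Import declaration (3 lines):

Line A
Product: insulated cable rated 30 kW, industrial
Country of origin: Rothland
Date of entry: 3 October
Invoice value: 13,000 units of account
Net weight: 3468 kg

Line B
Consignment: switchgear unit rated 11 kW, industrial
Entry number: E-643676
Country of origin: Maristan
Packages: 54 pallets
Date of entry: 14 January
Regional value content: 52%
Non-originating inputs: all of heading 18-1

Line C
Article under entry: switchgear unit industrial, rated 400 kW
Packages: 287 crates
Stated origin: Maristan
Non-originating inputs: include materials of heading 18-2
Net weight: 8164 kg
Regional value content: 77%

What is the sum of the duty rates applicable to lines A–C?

96%

Line A: insulated cable → 18-1; rated 30 kW → 18-1-2; industrial → 18-1-2-2. Scheduled 10%. quota on 18-1-2-2 exhausted → over-quota 34%. → 34%.
Line B: switchgear unit → 18-2; rated 11 kW → 18-2-1; industrial → 18-2-1-1. Scheduled 35%. quota on 18-2 exhausted → over-quota 31%; Maristan agreement on 18-1: 18-2-1-1 not covered; Maristan agreement on 18-2-1: RVC < 60%. → 31%.
Line C: switchgear unit → 18-2; rated 400 kW → 18-2-2; industrial → 18-2-2-2. Scheduled 35%. quota on 18-2 exhausted → over-quota 31%; Maristan agreement on 18-1: 18-2-2-2 not covered; Maristan agreement on 18-2-1: 18-2-2-2 not covered. → 31%.
Sum: 34% + 31% + 31% = 96%.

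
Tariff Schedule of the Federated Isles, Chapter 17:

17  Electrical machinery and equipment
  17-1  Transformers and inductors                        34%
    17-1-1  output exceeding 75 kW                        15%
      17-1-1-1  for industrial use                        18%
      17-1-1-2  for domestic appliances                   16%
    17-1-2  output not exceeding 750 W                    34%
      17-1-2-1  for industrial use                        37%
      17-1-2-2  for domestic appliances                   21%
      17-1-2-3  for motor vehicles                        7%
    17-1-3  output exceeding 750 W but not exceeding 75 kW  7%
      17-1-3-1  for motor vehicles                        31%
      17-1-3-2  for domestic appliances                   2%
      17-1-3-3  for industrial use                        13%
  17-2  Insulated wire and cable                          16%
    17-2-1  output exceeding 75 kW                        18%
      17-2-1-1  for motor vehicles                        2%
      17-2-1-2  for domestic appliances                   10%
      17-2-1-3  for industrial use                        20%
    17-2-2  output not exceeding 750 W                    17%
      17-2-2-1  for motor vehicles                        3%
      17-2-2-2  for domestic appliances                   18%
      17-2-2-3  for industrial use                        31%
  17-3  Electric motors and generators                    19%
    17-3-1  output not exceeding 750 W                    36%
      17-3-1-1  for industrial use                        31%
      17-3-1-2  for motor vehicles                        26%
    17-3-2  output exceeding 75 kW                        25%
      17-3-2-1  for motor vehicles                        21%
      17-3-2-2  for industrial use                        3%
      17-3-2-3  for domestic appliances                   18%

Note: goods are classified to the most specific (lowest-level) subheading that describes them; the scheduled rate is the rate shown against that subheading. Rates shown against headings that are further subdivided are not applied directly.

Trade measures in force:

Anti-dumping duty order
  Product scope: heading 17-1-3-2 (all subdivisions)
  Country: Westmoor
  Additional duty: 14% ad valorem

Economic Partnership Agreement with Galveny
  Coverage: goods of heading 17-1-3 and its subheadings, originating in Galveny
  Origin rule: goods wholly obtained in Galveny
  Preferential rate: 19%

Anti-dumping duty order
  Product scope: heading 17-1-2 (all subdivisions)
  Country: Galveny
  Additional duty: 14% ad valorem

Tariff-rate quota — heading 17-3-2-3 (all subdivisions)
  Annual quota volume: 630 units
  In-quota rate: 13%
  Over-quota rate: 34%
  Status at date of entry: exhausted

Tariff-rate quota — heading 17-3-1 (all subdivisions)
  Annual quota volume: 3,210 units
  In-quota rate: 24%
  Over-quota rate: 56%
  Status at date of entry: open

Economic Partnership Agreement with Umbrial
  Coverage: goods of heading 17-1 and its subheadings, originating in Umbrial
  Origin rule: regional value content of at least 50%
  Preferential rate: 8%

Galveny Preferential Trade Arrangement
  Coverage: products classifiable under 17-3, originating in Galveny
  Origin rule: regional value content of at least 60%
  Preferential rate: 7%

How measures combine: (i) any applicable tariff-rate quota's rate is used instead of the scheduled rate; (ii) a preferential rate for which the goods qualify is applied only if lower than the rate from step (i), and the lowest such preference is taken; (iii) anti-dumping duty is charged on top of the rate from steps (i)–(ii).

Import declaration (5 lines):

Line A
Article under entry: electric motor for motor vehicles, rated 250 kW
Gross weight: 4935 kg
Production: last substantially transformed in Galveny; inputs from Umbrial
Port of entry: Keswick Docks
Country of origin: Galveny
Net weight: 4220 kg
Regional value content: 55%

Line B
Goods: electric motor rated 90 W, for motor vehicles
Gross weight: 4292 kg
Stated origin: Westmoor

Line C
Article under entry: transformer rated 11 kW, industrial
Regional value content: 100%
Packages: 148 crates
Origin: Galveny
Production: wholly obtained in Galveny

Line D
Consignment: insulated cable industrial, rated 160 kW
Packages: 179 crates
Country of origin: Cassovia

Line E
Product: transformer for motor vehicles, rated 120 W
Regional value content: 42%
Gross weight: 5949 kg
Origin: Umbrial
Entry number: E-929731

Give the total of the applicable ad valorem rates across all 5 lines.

Line A: electric motor → 17-3; rated 250 kW → 17-3-2; for motor vehicles → 17-3-2-1. Scheduled 21%. Galveny agreement on 17-1-3: 17-3-2-1 not covered; Galveny agreement on 17-3: RVC < 60%. → 21%.
Line B: electric motor → 17-3; rated 90 W → 17-3-1; for motor vehicles → 17-3-1-2. Scheduled 26%. quota on 17-3-1 open → in-quota 24%. → 24%.
Line C: transformer → 17-1; rated 11 kW → 17-1-3; industrial → 17-1-3-3. Scheduled 13%. Galveny agreement on 17-1-3: wholly obtained → 19% available; Galveny agreement on 17-3: 17-1-3-3 not covered; preference 19% not lower than 13% → no reduction. → 13%.
Line D: insulated cable → 17-2; rated 160 kW → 17-2-1; industrial → 17-2-1-3. Scheduled 20%. No special measure applies. → 20%.
Line E: transformer → 17-1; rated 120 W → 17-1-2; for motor vehicles → 17-1-2-3. Scheduled 7%. Umbrial agreement on 17-1: RVC < 50%. → 7%.
Sum: 21% + 24% + 13% + 20% + 7% = 85%.

85%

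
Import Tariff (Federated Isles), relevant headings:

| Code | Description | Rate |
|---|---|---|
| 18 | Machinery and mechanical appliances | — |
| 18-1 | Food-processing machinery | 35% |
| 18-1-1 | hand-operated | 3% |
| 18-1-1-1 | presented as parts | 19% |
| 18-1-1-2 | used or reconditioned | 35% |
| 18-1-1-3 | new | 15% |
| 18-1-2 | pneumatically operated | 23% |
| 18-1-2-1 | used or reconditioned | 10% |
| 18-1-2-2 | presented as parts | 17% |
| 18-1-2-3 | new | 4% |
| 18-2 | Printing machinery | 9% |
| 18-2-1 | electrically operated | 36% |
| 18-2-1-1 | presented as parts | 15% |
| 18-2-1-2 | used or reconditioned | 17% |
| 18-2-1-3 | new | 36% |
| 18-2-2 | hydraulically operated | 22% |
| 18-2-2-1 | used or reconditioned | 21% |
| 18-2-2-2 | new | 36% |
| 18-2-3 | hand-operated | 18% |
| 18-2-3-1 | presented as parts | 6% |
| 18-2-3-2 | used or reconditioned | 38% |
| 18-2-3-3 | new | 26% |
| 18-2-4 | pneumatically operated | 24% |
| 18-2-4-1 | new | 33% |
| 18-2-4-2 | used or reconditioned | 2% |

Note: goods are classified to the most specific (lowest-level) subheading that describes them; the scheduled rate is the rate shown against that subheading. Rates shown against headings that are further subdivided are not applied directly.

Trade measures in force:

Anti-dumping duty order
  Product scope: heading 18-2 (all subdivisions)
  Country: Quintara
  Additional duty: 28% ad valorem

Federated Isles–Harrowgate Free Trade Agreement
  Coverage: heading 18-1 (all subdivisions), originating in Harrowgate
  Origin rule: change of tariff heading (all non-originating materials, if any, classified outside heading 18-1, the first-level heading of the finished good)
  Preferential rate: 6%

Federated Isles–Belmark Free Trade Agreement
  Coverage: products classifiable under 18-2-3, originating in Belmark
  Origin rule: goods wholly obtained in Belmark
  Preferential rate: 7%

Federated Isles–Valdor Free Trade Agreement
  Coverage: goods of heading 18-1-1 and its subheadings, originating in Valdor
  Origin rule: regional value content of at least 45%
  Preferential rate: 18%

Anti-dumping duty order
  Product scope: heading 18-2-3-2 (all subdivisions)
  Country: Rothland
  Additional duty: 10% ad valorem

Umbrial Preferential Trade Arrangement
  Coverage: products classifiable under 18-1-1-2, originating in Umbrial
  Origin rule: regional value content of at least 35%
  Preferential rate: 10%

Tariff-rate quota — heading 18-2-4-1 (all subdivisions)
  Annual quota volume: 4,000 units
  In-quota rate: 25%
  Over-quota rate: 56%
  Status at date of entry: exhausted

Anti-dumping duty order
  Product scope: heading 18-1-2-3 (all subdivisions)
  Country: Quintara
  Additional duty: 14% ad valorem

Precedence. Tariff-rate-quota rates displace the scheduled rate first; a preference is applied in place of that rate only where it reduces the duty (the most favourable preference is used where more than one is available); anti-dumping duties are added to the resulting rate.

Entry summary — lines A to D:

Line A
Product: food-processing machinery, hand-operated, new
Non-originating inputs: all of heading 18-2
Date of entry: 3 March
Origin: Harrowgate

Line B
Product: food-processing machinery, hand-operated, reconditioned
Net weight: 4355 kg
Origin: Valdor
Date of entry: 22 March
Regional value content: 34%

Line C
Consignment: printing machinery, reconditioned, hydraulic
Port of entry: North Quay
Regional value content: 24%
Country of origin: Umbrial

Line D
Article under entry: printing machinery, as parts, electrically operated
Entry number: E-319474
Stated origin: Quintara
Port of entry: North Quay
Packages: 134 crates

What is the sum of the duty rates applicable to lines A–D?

105%

Line A: food-processing → 18-1; hand-operated → 18-1-1; new → 18-1-1-3. Scheduled 15%. Harrowgate agreement on 18-1: CTH met → 6% available; preferential 6%. → 6%.
Line B: food-processing → 18-1; hand-operated → 18-1-1; reconditioned → 18-1-1-2. Scheduled 35%. Valdor agreement on 18-1-1: RVC < 45%. → 35%.
Line C: printing → 18-2; hydraulic → 18-2-2; reconditioned → 18-2-2-1. Scheduled 21%. Umbrial agreement on 18-1-1-2: 18-2-2-1 not covered. → 21%.
Line D: printing → 18-2; electrically operated → 18-2-1; as parts → 18-2-1-1. Scheduled 15%. anti-dumping (Quintara, 18-2): +28%; total 15% + 28% = 43%. → 43%.
Sum: 6% + 35% + 21% + 43% = 105%.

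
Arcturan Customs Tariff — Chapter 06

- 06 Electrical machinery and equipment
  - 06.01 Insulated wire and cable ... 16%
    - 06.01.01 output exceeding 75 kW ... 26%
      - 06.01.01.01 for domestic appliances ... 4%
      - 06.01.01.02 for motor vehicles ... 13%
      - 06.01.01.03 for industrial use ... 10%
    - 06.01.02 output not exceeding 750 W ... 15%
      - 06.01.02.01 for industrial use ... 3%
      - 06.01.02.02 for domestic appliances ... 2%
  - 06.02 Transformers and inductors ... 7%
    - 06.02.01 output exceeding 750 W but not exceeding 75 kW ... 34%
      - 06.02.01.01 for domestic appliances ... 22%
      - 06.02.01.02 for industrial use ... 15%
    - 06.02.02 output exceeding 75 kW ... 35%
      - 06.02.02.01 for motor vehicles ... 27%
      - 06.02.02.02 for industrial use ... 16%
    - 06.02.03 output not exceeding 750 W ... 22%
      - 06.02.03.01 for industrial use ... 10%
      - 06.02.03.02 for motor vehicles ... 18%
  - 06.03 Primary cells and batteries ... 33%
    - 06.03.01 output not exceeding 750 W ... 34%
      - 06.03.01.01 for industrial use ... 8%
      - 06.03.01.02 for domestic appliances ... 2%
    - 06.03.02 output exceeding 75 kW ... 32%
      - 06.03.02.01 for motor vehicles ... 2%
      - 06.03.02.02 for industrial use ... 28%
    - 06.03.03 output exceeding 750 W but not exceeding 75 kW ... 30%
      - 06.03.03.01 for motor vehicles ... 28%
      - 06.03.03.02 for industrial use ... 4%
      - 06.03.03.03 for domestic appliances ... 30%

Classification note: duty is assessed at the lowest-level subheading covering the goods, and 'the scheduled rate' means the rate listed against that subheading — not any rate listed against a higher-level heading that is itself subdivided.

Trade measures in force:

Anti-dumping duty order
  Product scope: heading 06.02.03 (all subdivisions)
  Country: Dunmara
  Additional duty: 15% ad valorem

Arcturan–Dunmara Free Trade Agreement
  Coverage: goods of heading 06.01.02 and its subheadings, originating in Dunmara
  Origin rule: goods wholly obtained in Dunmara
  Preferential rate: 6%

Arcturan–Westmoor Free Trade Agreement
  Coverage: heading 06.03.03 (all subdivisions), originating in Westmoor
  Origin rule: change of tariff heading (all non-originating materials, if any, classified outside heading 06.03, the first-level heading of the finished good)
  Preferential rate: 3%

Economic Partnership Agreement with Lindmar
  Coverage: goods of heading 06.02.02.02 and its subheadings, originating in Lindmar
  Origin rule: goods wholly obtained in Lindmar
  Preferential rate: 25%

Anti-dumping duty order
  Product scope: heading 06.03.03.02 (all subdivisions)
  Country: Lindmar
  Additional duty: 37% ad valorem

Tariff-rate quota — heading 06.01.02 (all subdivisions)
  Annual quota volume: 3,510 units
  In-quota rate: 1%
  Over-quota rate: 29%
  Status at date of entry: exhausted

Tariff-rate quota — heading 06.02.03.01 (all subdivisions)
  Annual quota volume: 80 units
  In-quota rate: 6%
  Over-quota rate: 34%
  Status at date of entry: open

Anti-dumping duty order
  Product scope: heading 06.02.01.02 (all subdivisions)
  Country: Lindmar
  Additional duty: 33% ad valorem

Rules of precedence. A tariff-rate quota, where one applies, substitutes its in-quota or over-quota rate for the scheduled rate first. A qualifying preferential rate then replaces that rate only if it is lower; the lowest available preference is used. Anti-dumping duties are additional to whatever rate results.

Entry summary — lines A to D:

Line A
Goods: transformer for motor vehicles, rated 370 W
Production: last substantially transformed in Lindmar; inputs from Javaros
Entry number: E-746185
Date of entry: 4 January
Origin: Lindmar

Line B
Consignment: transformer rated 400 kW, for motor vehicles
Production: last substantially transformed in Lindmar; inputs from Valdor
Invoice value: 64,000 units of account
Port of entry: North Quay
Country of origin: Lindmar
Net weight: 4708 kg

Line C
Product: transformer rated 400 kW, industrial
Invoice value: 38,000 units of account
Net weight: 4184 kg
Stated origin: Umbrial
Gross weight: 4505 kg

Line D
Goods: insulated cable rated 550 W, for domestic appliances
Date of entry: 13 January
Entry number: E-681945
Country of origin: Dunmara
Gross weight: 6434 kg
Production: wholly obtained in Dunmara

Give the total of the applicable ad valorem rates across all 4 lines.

67%

Line A: transformer → 06.02; rated 370 W → 06.02.03; for motor vehicles → 06.02.03.02. Scheduled 18%. Lindmar agreement on 06.02.02.02: 06.02.03.02 not covered. → 18%.
Line B: transformer → 06.02; rated 400 kW → 06.02.02; for motor vehicles → 06.02.02.01. Scheduled 27%. Lindmar agreement on 06.02.02.02: 06.02.02.01 not covered. → 27%.
Line C: transformer → 06.02; rated 400 kW → 06.02.02; industrial → 06.02.02.02. Scheduled 16%. No special measure applies. → 16%.
Line D: insulated cable → 06.01; rated 550 W → 06.01.02; for domestic appliances → 06.01.02.02. Scheduled 2%. quota on 06.01.02 exhausted → over-quota 29%; Dunmara agreement on 06.01.02: wholly obtained → 6% available; preferential 6%. → 6%.
Sum: 18% + 27% + 16% + 6% = 67%.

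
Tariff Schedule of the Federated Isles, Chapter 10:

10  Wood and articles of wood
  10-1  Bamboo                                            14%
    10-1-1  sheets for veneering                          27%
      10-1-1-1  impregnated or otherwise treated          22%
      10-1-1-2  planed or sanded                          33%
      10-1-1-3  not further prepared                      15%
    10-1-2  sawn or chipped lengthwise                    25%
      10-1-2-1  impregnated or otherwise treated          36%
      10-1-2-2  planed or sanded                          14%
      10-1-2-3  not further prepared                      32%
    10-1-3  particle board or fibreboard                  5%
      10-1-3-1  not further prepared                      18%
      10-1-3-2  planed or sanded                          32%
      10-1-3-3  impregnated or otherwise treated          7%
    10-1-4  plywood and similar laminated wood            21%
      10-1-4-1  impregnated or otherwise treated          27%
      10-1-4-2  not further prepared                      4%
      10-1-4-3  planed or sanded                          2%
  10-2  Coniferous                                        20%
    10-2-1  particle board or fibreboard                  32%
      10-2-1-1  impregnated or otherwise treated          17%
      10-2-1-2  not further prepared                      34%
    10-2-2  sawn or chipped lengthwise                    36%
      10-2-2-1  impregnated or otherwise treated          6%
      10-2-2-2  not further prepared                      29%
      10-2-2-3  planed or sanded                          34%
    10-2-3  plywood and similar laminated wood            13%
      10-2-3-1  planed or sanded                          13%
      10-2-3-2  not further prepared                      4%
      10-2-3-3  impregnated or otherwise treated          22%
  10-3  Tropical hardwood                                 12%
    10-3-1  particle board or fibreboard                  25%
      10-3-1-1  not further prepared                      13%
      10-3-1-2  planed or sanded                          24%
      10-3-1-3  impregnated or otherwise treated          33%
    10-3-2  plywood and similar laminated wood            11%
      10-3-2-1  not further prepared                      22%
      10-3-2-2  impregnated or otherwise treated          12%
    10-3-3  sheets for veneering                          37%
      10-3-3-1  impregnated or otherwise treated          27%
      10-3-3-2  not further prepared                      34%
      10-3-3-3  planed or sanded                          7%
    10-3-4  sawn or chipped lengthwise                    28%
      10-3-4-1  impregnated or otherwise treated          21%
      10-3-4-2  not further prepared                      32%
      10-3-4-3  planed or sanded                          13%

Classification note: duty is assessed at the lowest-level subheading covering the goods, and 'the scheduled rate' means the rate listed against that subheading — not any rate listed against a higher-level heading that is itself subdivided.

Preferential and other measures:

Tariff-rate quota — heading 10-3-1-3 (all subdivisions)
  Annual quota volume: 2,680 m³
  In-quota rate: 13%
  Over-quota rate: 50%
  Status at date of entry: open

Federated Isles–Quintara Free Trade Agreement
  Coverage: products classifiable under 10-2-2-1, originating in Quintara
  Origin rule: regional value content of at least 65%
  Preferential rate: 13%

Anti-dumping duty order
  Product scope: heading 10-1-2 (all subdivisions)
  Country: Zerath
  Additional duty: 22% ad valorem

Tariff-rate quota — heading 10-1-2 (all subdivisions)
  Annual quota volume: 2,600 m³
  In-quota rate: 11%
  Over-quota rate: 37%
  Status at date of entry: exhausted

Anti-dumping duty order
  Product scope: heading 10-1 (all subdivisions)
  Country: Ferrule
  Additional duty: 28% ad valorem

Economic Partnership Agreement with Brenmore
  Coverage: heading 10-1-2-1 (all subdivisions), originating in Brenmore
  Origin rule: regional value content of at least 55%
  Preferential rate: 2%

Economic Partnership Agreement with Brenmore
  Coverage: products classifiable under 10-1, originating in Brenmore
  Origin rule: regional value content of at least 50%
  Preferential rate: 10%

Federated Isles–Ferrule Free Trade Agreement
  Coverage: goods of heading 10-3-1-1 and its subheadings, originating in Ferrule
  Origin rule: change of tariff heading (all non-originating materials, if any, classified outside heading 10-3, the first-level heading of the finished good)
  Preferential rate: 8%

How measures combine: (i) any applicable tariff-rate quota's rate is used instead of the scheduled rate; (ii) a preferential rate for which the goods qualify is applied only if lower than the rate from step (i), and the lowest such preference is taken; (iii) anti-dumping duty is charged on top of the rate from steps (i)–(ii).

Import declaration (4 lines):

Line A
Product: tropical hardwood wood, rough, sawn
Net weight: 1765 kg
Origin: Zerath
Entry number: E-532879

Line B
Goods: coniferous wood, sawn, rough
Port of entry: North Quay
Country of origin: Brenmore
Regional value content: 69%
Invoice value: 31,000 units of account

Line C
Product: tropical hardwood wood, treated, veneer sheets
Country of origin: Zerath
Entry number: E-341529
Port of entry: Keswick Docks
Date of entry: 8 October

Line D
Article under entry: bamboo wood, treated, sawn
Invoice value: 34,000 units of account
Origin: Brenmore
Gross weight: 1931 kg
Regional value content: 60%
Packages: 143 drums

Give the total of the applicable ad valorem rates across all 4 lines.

Line A: tropical hardwood → 10-3; sawn → 10-3-4; rough → 10-3-4-2. Scheduled 32%. No special measure applies. → 32%.
Line B: coniferous → 10-2; sawn → 10-2-2; rough → 10-2-2-2. Scheduled 29%. Brenmore agreement on 10-1-2-1: 10-2-2-2 not covered; Brenmore agreement on 10-1: 10-2-2-2 not covered. → 29%.
Line C: tropical hardwood → 10-3; veneer sheets → 10-3-3; treated → 10-3-3-1. Scheduled 27%. No special measure applies. → 27%.
Line D: bamboo → 10-1; sawn → 10-1-2; treated → 10-1-2-1. Scheduled 36%. quota on 10-1-2 exhausted → over-quota 37%; Brenmore agreement on 10-1-2-1: RVC ≥ 55% → 2% available; Brenmore agreement on 10-1: RVC ≥ 50% → 10% available; preferential 2%. → 2%.
Sum: 32% + 29% + 27% + 2% = 90%.

90%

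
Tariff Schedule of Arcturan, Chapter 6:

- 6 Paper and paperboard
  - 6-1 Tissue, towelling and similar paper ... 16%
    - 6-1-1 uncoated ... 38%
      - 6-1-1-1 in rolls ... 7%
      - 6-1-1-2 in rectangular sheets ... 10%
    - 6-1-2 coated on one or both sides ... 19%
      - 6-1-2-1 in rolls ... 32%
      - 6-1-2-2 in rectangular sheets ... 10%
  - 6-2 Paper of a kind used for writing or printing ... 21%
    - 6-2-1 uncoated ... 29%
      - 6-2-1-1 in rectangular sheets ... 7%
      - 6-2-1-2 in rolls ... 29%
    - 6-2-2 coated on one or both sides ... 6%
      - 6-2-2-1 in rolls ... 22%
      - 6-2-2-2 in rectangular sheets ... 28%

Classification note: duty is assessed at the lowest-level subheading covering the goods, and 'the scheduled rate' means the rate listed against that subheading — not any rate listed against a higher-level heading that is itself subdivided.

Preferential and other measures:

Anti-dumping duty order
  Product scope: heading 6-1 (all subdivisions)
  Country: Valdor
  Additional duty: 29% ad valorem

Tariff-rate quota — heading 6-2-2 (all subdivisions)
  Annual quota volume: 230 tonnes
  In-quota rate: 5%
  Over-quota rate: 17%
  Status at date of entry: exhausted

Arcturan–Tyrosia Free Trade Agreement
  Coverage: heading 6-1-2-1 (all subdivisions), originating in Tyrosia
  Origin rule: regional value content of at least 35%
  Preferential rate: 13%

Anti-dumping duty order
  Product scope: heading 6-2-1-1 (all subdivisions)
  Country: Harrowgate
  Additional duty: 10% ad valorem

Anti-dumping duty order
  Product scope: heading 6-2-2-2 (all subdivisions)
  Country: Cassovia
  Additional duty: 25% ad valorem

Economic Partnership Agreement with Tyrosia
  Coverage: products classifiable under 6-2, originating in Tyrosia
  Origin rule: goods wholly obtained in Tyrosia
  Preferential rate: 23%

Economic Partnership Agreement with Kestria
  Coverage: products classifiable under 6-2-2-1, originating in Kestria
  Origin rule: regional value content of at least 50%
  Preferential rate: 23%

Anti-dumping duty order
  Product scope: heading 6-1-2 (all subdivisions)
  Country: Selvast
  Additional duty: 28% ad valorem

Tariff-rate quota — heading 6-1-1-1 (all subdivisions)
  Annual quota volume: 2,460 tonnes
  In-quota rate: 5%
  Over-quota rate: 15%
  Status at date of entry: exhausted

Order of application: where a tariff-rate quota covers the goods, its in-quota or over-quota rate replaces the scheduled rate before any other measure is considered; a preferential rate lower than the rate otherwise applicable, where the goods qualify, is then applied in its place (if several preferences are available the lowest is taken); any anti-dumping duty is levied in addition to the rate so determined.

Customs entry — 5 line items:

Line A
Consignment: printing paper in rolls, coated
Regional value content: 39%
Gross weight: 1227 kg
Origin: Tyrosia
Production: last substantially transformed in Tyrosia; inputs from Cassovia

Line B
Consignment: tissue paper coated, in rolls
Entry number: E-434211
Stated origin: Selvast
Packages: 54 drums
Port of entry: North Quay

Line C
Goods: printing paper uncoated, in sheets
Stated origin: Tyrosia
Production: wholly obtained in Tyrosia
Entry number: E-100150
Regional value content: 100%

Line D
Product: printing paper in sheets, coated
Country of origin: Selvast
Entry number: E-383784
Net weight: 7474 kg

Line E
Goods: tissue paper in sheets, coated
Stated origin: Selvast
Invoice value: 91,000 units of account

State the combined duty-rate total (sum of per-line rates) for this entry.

139%

Line A: printing paper → 6-2; coated → 6-2-2; in rolls → 6-2-2-1. Scheduled 22%. quota on 6-2-2 exhausted → over-quota 17%; Tyrosia agreement on 6-1-2-1: 6-2-2-1 not covered; Tyrosia agreement on 6-2: not wholly obtained. → 17%.
Line B: tissue paper → 6-1; coated → 6-1-2; in rolls → 6-1-2-1. Scheduled 32%. anti-dumping (Selvast, 6-1-2): +28%; total 32% + 28% = 60%. → 60%.
Line C: printing paper → 6-2; uncoated → 6-2-1; in sheets → 6-2-1-1. Scheduled 7%. Tyrosia agreement on 6-1-2-1: 6-2-1-1 not covered; Tyrosia agreement on 6-2: wholly obtained → 23% available; preference 23% not lower than 7% → no reduction. → 7%.
Line D: printing paper → 6-2; coated → 6-2-2; in sheets → 6-2-2-2. Scheduled 28%. quota on 6-2-2 exhausted → over-quota 17%. → 17%.
Line E: tissue paper → 6-1; coated → 6-1-2; in sheets → 6-1-2-2. Scheduled 10%. anti-dumping (Selvast, 6-1-2): +28%; total 10% + 28% = 38%. → 38%.
Sum: 17% + 60% + 7% + 17% + 38% = 139%.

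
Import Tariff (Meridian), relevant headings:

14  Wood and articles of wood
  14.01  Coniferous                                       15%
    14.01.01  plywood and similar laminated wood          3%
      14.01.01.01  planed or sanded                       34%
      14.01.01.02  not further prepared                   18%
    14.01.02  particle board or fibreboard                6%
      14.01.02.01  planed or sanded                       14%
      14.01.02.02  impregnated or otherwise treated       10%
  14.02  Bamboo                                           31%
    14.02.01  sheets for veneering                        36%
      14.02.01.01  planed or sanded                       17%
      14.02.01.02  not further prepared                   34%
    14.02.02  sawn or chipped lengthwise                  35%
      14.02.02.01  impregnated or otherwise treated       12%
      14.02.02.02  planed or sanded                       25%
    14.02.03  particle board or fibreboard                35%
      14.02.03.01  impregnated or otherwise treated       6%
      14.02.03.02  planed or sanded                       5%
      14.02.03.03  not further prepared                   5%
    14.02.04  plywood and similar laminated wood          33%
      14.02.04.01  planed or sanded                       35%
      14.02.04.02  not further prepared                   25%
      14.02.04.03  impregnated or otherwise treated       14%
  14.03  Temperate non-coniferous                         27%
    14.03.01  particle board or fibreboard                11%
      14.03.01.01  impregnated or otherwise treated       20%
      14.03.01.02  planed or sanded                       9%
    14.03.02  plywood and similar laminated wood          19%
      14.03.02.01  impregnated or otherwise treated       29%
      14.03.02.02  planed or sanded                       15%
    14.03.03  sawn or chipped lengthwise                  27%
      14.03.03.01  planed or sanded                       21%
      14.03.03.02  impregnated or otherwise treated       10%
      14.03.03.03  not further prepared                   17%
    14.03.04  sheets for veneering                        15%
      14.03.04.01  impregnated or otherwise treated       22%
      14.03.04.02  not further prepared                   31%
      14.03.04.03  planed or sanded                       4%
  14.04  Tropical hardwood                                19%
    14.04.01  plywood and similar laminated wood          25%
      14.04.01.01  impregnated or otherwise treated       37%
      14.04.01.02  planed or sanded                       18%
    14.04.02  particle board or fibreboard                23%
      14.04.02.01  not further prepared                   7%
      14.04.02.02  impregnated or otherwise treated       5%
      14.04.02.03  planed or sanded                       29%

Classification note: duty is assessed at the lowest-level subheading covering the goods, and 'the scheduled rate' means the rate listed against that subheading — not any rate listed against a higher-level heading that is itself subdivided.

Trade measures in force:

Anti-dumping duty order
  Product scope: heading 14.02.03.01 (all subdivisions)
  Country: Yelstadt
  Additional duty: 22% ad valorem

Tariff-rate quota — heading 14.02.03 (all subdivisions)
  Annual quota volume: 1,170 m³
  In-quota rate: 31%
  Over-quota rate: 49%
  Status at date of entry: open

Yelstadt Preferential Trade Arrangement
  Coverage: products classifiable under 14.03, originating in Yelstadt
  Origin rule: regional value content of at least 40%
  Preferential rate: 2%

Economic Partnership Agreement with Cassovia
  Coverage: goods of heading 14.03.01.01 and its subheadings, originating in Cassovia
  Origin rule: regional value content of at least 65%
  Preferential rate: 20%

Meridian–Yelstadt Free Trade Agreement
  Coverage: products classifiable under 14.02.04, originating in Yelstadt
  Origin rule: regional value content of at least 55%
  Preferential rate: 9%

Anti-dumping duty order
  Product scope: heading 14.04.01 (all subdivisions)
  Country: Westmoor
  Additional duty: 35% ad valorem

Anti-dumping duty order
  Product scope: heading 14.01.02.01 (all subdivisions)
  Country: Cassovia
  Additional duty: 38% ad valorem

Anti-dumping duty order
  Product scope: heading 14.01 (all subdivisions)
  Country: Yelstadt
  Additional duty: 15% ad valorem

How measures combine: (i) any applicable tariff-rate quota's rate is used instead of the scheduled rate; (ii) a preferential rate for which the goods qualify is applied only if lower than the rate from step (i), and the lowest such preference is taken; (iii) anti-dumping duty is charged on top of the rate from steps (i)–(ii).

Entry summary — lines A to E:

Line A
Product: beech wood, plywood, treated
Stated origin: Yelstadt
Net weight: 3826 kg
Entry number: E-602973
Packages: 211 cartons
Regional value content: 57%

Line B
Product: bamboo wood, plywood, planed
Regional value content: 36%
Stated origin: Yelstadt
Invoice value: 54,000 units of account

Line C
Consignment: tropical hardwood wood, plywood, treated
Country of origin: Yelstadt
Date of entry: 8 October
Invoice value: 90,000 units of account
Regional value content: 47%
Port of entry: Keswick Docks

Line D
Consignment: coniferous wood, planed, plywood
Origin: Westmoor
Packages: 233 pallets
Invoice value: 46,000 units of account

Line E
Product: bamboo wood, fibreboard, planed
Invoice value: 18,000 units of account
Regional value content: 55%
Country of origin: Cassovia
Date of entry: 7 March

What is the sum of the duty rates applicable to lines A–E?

139%

Line A: beech → 14.03; plywood → 14.03.02; treated → 14.03.02.01. Scheduled 29%. Yelstadt agreement on 14.03: RVC ≥ 40% → 2% available; Yelstadt agreement on 14.02.04: 14.03.02.01 not covered; preferential 2%. → 2%.
Line B: bamboo → 14.02; plywood → 14.02.04; planed → 14.02.04.01. Scheduled 35%. Yelstadt agreement on 14.03: 14.02.04.01 not covered; Yelstadt agreement on 14.02.04: RVC < 55%. → 35%.
Line C: tropical hardwood → 14.04; plywood → 14.04.01; treated → 14.04.01.01. Scheduled 37%. Yelstadt agreement on 14.03: 14.04.01.01 not covered; Yelstadt agreement on 14.02.04: 14.04.01.01 not covered. → 37%.
Line D: coniferous → 14.01; plywood → 14.01.01; planed → 14.01.01.01. Scheduled 34%. No special measure applies. → 34%.
Line E: bamboo → 14.02; fibreboard → 14.02.03; planed → 14.02.03.02. Scheduled 5%. quota on 14.02.03 open → in-quota 31%; Cassovia agreement on 14.03.01.01: 14.02.03.02 not covered. → 31%.
Sum: 2% + 35% + 37% + 34% + 31% = 139%.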